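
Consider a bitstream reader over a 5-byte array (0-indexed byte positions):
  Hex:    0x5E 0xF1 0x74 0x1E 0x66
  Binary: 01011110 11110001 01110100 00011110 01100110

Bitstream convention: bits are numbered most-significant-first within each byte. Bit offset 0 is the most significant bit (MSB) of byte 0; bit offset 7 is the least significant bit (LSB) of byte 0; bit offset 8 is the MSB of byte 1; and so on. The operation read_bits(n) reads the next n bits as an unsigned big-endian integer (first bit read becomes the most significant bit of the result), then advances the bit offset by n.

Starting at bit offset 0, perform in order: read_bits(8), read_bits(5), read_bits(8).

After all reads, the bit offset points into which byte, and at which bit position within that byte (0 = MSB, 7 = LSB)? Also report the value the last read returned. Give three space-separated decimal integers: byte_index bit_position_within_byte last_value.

Read 1: bits[0:8] width=8 -> value=94 (bin 01011110); offset now 8 = byte 1 bit 0; 32 bits remain
Read 2: bits[8:13] width=5 -> value=30 (bin 11110); offset now 13 = byte 1 bit 5; 27 bits remain
Read 3: bits[13:21] width=8 -> value=46 (bin 00101110); offset now 21 = byte 2 bit 5; 19 bits remain

Answer: 2 5 46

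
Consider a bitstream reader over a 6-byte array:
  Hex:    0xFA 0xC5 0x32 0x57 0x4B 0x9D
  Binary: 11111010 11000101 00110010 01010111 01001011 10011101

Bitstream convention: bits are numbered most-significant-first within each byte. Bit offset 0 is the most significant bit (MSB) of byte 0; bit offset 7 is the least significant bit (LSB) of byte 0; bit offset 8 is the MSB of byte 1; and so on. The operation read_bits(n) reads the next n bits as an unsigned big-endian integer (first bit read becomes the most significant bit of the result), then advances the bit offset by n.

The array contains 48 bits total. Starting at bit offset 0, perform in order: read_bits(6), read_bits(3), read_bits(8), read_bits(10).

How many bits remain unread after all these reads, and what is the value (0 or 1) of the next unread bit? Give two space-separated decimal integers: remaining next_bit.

Read 1: bits[0:6] width=6 -> value=62 (bin 111110); offset now 6 = byte 0 bit 6; 42 bits remain
Read 2: bits[6:9] width=3 -> value=5 (bin 101); offset now 9 = byte 1 bit 1; 39 bits remain
Read 3: bits[9:17] width=8 -> value=138 (bin 10001010); offset now 17 = byte 2 bit 1; 31 bits remain
Read 4: bits[17:27] width=10 -> value=402 (bin 0110010010); offset now 27 = byte 3 bit 3; 21 bits remain

Answer: 21 1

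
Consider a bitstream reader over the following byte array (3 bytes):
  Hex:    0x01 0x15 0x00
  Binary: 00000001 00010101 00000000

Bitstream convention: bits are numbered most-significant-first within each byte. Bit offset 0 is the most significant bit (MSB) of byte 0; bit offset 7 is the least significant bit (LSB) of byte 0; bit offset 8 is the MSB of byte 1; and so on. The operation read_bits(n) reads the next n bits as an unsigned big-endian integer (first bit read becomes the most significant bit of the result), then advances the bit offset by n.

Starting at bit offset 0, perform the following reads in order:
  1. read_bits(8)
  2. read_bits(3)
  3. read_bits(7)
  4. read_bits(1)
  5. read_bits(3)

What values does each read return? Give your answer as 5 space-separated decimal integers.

Read 1: bits[0:8] width=8 -> value=1 (bin 00000001); offset now 8 = byte 1 bit 0; 16 bits remain
Read 2: bits[8:11] width=3 -> value=0 (bin 000); offset now 11 = byte 1 bit 3; 13 bits remain
Read 3: bits[11:18] width=7 -> value=84 (bin 1010100); offset now 18 = byte 2 bit 2; 6 bits remain
Read 4: bits[18:19] width=1 -> value=0 (bin 0); offset now 19 = byte 2 bit 3; 5 bits remain
Read 5: bits[19:22] width=3 -> value=0 (bin 000); offset now 22 = byte 2 bit 6; 2 bits remain

Answer: 1 0 84 0 0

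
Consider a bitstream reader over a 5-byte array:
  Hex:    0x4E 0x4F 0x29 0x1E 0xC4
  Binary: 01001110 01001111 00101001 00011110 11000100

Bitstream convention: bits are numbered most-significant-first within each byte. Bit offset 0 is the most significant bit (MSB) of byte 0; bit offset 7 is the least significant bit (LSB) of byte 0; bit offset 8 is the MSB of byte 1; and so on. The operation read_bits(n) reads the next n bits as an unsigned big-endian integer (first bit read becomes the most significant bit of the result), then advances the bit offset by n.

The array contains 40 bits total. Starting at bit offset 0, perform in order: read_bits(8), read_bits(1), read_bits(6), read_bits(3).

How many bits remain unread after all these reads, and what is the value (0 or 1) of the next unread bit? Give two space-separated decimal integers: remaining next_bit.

Answer: 22 1

Derivation:
Read 1: bits[0:8] width=8 -> value=78 (bin 01001110); offset now 8 = byte 1 bit 0; 32 bits remain
Read 2: bits[8:9] width=1 -> value=0 (bin 0); offset now 9 = byte 1 bit 1; 31 bits remain
Read 3: bits[9:15] width=6 -> value=39 (bin 100111); offset now 15 = byte 1 bit 7; 25 bits remain
Read 4: bits[15:18] width=3 -> value=4 (bin 100); offset now 18 = byte 2 bit 2; 22 bits remain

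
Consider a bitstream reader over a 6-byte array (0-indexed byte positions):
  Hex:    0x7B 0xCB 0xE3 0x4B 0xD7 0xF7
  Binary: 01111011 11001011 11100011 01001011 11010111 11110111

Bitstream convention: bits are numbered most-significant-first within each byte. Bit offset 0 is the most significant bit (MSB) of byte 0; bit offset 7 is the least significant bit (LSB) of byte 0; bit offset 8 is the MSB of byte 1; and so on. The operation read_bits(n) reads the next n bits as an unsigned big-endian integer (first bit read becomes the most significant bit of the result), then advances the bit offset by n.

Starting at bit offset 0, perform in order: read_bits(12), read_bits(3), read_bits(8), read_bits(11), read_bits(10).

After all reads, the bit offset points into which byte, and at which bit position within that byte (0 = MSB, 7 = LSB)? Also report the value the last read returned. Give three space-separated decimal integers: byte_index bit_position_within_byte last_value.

Answer: 5 4 383

Derivation:
Read 1: bits[0:12] width=12 -> value=1980 (bin 011110111100); offset now 12 = byte 1 bit 4; 36 bits remain
Read 2: bits[12:15] width=3 -> value=5 (bin 101); offset now 15 = byte 1 bit 7; 33 bits remain
Read 3: bits[15:23] width=8 -> value=241 (bin 11110001); offset now 23 = byte 2 bit 7; 25 bits remain
Read 4: bits[23:34] width=11 -> value=1327 (bin 10100101111); offset now 34 = byte 4 bit 2; 14 bits remain
Read 5: bits[34:44] width=10 -> value=383 (bin 0101111111); offset now 44 = byte 5 bit 4; 4 bits remain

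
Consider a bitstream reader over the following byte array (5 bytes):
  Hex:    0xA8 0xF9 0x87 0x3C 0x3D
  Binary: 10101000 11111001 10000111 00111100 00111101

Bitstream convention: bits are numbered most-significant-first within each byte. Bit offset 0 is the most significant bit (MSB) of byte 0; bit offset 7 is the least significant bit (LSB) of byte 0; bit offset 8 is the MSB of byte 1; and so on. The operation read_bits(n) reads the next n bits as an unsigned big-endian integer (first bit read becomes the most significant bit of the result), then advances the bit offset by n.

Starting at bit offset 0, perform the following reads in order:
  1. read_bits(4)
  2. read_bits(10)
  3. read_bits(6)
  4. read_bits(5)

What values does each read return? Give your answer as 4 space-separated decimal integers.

Answer: 10 574 24 14

Derivation:
Read 1: bits[0:4] width=4 -> value=10 (bin 1010); offset now 4 = byte 0 bit 4; 36 bits remain
Read 2: bits[4:14] width=10 -> value=574 (bin 1000111110); offset now 14 = byte 1 bit 6; 26 bits remain
Read 3: bits[14:20] width=6 -> value=24 (bin 011000); offset now 20 = byte 2 bit 4; 20 bits remain
Read 4: bits[20:25] width=5 -> value=14 (bin 01110); offset now 25 = byte 3 bit 1; 15 bits remain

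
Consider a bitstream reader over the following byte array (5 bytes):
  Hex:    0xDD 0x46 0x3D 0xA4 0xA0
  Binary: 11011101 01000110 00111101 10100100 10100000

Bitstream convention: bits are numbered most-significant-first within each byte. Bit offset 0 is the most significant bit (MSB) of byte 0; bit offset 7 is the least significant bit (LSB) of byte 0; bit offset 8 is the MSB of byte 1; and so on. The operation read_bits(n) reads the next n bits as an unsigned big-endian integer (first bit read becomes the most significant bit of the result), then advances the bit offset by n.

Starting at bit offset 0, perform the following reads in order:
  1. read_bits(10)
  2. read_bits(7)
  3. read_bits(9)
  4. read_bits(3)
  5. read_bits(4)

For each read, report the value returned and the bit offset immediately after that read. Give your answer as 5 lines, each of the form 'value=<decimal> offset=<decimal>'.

Answer: value=885 offset=10
value=12 offset=17
value=246 offset=26
value=4 offset=29
value=9 offset=33

Derivation:
Read 1: bits[0:10] width=10 -> value=885 (bin 1101110101); offset now 10 = byte 1 bit 2; 30 bits remain
Read 2: bits[10:17] width=7 -> value=12 (bin 0001100); offset now 17 = byte 2 bit 1; 23 bits remain
Read 3: bits[17:26] width=9 -> value=246 (bin 011110110); offset now 26 = byte 3 bit 2; 14 bits remain
Read 4: bits[26:29] width=3 -> value=4 (bin 100); offset now 29 = byte 3 bit 5; 11 bits remain
Read 5: bits[29:33] width=4 -> value=9 (bin 1001); offset now 33 = byte 4 bit 1; 7 bits remain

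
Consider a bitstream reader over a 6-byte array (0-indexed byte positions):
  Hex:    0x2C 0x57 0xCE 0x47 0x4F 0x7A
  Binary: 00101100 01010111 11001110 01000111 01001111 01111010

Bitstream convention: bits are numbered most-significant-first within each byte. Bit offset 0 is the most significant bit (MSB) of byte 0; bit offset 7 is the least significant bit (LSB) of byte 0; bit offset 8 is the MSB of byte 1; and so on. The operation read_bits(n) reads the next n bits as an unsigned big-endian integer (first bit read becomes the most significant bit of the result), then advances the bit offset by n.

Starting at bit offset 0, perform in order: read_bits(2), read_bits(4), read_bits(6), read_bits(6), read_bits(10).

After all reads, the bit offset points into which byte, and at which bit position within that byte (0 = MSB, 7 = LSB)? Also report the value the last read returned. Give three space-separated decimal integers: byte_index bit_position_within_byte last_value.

Read 1: bits[0:2] width=2 -> value=0 (bin 00); offset now 2 = byte 0 bit 2; 46 bits remain
Read 2: bits[2:6] width=4 -> value=11 (bin 1011); offset now 6 = byte 0 bit 6; 42 bits remain
Read 3: bits[6:12] width=6 -> value=5 (bin 000101); offset now 12 = byte 1 bit 4; 36 bits remain
Read 4: bits[12:18] width=6 -> value=31 (bin 011111); offset now 18 = byte 2 bit 2; 30 bits remain
Read 5: bits[18:28] width=10 -> value=228 (bin 0011100100); offset now 28 = byte 3 bit 4; 20 bits remain

Answer: 3 4 228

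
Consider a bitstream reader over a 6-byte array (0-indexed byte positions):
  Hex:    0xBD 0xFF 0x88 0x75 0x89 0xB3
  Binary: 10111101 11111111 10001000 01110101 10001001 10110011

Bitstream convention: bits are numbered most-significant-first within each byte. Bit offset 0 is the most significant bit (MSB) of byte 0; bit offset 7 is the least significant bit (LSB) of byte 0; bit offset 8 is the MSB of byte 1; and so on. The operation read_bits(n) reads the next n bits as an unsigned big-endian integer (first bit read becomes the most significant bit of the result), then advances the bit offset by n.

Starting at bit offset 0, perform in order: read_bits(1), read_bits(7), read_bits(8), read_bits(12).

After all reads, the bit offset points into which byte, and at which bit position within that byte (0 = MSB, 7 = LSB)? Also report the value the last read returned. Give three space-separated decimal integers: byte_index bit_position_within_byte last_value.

Answer: 3 4 2183

Derivation:
Read 1: bits[0:1] width=1 -> value=1 (bin 1); offset now 1 = byte 0 bit 1; 47 bits remain
Read 2: bits[1:8] width=7 -> value=61 (bin 0111101); offset now 8 = byte 1 bit 0; 40 bits remain
Read 3: bits[8:16] width=8 -> value=255 (bin 11111111); offset now 16 = byte 2 bit 0; 32 bits remain
Read 4: bits[16:28] width=12 -> value=2183 (bin 100010000111); offset now 28 = byte 3 bit 4; 20 bits remain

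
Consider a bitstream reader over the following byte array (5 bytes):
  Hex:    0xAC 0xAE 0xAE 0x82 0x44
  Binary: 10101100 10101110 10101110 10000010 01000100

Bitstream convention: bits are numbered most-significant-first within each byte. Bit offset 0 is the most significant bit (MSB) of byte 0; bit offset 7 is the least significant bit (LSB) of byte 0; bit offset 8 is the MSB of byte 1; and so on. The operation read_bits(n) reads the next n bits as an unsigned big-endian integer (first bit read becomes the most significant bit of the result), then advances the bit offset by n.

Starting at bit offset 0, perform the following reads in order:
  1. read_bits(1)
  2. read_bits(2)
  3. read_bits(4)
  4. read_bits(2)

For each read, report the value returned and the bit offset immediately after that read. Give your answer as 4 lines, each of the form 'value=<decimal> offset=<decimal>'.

Answer: value=1 offset=1
value=1 offset=3
value=6 offset=7
value=1 offset=9

Derivation:
Read 1: bits[0:1] width=1 -> value=1 (bin 1); offset now 1 = byte 0 bit 1; 39 bits remain
Read 2: bits[1:3] width=2 -> value=1 (bin 01); offset now 3 = byte 0 bit 3; 37 bits remain
Read 3: bits[3:7] width=4 -> value=6 (bin 0110); offset now 7 = byte 0 bit 7; 33 bits remain
Read 4: bits[7:9] width=2 -> value=1 (bin 01); offset now 9 = byte 1 bit 1; 31 bits remain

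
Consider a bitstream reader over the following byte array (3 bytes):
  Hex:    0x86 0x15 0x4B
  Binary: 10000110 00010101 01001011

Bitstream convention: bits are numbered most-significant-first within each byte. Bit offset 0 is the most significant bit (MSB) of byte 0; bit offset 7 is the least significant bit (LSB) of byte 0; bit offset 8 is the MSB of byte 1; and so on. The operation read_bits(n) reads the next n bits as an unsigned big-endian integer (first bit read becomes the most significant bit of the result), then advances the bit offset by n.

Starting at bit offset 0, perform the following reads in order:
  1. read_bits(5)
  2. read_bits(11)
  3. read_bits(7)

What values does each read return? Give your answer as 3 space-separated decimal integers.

Read 1: bits[0:5] width=5 -> value=16 (bin 10000); offset now 5 = byte 0 bit 5; 19 bits remain
Read 2: bits[5:16] width=11 -> value=1557 (bin 11000010101); offset now 16 = byte 2 bit 0; 8 bits remain
Read 3: bits[16:23] width=7 -> value=37 (bin 0100101); offset now 23 = byte 2 bit 7; 1 bits remain

Answer: 16 1557 37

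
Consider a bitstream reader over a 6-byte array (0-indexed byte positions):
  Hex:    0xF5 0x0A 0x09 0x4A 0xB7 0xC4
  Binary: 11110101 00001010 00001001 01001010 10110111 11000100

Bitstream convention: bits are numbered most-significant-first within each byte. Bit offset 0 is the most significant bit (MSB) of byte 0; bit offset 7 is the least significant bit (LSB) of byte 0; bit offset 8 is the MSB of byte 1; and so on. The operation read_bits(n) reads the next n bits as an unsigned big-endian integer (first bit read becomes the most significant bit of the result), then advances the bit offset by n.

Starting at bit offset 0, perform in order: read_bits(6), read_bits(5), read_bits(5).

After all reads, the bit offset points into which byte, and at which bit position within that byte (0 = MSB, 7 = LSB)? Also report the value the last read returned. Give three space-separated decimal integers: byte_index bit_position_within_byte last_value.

Read 1: bits[0:6] width=6 -> value=61 (bin 111101); offset now 6 = byte 0 bit 6; 42 bits remain
Read 2: bits[6:11] width=5 -> value=8 (bin 01000); offset now 11 = byte 1 bit 3; 37 bits remain
Read 3: bits[11:16] width=5 -> value=10 (bin 01010); offset now 16 = byte 2 bit 0; 32 bits remain

Answer: 2 0 10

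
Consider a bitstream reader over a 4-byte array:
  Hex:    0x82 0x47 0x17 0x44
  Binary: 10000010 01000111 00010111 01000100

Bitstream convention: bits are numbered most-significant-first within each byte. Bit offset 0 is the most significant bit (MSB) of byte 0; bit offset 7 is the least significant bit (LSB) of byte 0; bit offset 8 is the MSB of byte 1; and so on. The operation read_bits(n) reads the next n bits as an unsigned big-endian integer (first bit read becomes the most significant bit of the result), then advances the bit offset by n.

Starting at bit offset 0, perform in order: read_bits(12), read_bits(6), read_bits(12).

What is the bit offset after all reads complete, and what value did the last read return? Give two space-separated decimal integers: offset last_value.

Read 1: bits[0:12] width=12 -> value=2084 (bin 100000100100); offset now 12 = byte 1 bit 4; 20 bits remain
Read 2: bits[12:18] width=6 -> value=28 (bin 011100); offset now 18 = byte 2 bit 2; 14 bits remain
Read 3: bits[18:30] width=12 -> value=1489 (bin 010111010001); offset now 30 = byte 3 bit 6; 2 bits remain

Answer: 30 1489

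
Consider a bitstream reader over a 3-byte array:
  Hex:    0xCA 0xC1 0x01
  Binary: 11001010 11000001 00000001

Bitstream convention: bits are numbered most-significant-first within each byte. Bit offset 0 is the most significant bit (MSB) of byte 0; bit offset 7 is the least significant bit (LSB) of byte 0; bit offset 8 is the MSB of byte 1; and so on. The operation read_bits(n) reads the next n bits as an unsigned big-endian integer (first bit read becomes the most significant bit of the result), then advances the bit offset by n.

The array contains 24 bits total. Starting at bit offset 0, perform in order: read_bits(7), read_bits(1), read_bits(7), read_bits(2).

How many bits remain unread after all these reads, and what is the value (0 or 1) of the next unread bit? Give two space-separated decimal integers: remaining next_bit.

Read 1: bits[0:7] width=7 -> value=101 (bin 1100101); offset now 7 = byte 0 bit 7; 17 bits remain
Read 2: bits[7:8] width=1 -> value=0 (bin 0); offset now 8 = byte 1 bit 0; 16 bits remain
Read 3: bits[8:15] width=7 -> value=96 (bin 1100000); offset now 15 = byte 1 bit 7; 9 bits remain
Read 4: bits[15:17] width=2 -> value=2 (bin 10); offset now 17 = byte 2 bit 1; 7 bits remain

Answer: 7 0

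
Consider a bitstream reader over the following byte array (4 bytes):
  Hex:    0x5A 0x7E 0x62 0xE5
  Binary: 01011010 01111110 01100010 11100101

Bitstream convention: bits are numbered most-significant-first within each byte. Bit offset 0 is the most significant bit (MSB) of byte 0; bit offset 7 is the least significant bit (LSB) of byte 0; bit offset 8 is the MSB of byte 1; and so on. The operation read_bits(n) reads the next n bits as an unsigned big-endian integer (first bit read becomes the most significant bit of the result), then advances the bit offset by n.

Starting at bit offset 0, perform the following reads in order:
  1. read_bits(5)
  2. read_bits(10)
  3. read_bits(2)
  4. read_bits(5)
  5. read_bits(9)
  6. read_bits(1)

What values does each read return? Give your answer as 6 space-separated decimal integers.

Read 1: bits[0:5] width=5 -> value=11 (bin 01011); offset now 5 = byte 0 bit 5; 27 bits remain
Read 2: bits[5:15] width=10 -> value=319 (bin 0100111111); offset now 15 = byte 1 bit 7; 17 bits remain
Read 3: bits[15:17] width=2 -> value=0 (bin 00); offset now 17 = byte 2 bit 1; 15 bits remain
Read 4: bits[17:22] width=5 -> value=24 (bin 11000); offset now 22 = byte 2 bit 6; 10 bits remain
Read 5: bits[22:31] width=9 -> value=370 (bin 101110010); offset now 31 = byte 3 bit 7; 1 bits remain
Read 6: bits[31:32] width=1 -> value=1 (bin 1); offset now 32 = byte 4 bit 0; 0 bits remain

Answer: 11 319 0 24 370 1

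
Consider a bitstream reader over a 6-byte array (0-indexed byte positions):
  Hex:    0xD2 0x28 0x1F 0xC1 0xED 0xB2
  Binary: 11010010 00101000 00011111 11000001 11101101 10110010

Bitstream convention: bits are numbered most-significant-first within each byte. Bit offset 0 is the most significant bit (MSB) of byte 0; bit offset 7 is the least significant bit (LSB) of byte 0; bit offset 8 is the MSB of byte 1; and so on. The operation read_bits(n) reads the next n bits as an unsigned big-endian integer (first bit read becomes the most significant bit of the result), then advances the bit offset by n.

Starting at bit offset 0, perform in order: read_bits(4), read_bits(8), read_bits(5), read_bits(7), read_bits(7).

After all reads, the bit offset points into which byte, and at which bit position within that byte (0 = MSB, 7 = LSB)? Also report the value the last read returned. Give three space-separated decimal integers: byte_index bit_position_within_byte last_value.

Answer: 3 7 96

Derivation:
Read 1: bits[0:4] width=4 -> value=13 (bin 1101); offset now 4 = byte 0 bit 4; 44 bits remain
Read 2: bits[4:12] width=8 -> value=34 (bin 00100010); offset now 12 = byte 1 bit 4; 36 bits remain
Read 3: bits[12:17] width=5 -> value=16 (bin 10000); offset now 17 = byte 2 bit 1; 31 bits remain
Read 4: bits[17:24] width=7 -> value=31 (bin 0011111); offset now 24 = byte 3 bit 0; 24 bits remain
Read 5: bits[24:31] width=7 -> value=96 (bin 1100000); offset now 31 = byte 3 bit 7; 17 bits remain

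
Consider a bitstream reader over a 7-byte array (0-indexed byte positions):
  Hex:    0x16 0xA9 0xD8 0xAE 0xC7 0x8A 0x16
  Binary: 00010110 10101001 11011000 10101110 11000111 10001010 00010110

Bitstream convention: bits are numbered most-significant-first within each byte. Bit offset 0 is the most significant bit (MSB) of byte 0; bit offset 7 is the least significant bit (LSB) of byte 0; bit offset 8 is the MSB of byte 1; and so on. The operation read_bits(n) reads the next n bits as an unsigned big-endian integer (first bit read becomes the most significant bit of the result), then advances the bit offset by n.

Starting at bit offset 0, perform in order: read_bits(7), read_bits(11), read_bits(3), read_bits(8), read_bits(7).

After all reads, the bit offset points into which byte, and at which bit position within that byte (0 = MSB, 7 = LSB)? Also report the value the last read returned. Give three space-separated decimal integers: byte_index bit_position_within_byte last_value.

Answer: 4 4 108

Derivation:
Read 1: bits[0:7] width=7 -> value=11 (bin 0001011); offset now 7 = byte 0 bit 7; 49 bits remain
Read 2: bits[7:18] width=11 -> value=679 (bin 01010100111); offset now 18 = byte 2 bit 2; 38 bits remain
Read 3: bits[18:21] width=3 -> value=3 (bin 011); offset now 21 = byte 2 bit 5; 35 bits remain
Read 4: bits[21:29] width=8 -> value=21 (bin 00010101); offset now 29 = byte 3 bit 5; 27 bits remain
Read 5: bits[29:36] width=7 -> value=108 (bin 1101100); offset now 36 = byte 4 bit 4; 20 bits remain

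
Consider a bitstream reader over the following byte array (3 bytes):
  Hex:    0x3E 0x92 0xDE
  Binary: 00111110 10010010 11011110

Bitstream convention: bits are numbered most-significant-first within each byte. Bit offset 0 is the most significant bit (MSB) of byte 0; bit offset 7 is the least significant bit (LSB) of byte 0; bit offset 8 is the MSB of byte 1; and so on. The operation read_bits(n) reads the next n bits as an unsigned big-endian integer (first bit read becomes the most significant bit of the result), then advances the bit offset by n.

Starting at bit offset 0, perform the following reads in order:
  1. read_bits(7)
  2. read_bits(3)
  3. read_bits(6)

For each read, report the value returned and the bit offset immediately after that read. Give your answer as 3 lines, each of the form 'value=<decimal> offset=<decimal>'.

Read 1: bits[0:7] width=7 -> value=31 (bin 0011111); offset now 7 = byte 0 bit 7; 17 bits remain
Read 2: bits[7:10] width=3 -> value=2 (bin 010); offset now 10 = byte 1 bit 2; 14 bits remain
Read 3: bits[10:16] width=6 -> value=18 (bin 010010); offset now 16 = byte 2 bit 0; 8 bits remain

Answer: value=31 offset=7
value=2 offset=10
value=18 offset=16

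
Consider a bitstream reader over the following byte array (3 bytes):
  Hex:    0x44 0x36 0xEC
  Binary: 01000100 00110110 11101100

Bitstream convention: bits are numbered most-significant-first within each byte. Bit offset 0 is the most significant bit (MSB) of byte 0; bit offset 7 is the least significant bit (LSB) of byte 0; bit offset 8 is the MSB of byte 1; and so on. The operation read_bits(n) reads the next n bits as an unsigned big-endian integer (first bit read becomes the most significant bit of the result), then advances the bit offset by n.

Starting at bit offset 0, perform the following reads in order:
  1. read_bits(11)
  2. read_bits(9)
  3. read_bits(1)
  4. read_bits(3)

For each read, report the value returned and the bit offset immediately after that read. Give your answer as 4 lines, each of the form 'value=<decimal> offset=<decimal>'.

Answer: value=545 offset=11
value=366 offset=20
value=1 offset=21
value=4 offset=24

Derivation:
Read 1: bits[0:11] width=11 -> value=545 (bin 01000100001); offset now 11 = byte 1 bit 3; 13 bits remain
Read 2: bits[11:20] width=9 -> value=366 (bin 101101110); offset now 20 = byte 2 bit 4; 4 bits remain
Read 3: bits[20:21] width=1 -> value=1 (bin 1); offset now 21 = byte 2 bit 5; 3 bits remain
Read 4: bits[21:24] width=3 -> value=4 (bin 100); offset now 24 = byte 3 bit 0; 0 bits remain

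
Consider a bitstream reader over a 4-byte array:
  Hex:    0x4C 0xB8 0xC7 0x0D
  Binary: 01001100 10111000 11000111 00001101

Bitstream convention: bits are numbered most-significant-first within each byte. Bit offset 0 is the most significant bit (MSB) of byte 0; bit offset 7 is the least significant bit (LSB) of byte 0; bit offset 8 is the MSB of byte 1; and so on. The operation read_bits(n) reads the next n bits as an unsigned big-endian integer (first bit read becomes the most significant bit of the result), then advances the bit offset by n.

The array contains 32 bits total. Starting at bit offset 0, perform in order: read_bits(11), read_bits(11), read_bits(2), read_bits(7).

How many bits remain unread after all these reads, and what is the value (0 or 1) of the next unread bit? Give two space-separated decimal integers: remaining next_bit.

Answer: 1 1

Derivation:
Read 1: bits[0:11] width=11 -> value=613 (bin 01001100101); offset now 11 = byte 1 bit 3; 21 bits remain
Read 2: bits[11:22] width=11 -> value=1585 (bin 11000110001); offset now 22 = byte 2 bit 6; 10 bits remain
Read 3: bits[22:24] width=2 -> value=3 (bin 11); offset now 24 = byte 3 bit 0; 8 bits remain
Read 4: bits[24:31] width=7 -> value=6 (bin 0000110); offset now 31 = byte 3 bit 7; 1 bits remain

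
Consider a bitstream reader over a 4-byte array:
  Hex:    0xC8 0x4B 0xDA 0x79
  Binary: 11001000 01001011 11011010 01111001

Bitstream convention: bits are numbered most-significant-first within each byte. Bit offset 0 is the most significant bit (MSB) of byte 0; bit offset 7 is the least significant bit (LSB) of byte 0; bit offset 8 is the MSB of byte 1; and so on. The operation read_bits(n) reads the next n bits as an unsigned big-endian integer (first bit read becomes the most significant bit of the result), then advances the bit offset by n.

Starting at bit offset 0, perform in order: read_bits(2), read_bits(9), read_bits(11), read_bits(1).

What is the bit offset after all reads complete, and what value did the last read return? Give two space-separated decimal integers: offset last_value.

Read 1: bits[0:2] width=2 -> value=3 (bin 11); offset now 2 = byte 0 bit 2; 30 bits remain
Read 2: bits[2:11] width=9 -> value=66 (bin 001000010); offset now 11 = byte 1 bit 3; 21 bits remain
Read 3: bits[11:22] width=11 -> value=758 (bin 01011110110); offset now 22 = byte 2 bit 6; 10 bits remain
Read 4: bits[22:23] width=1 -> value=1 (bin 1); offset now 23 = byte 2 bit 7; 9 bits remain

Answer: 23 1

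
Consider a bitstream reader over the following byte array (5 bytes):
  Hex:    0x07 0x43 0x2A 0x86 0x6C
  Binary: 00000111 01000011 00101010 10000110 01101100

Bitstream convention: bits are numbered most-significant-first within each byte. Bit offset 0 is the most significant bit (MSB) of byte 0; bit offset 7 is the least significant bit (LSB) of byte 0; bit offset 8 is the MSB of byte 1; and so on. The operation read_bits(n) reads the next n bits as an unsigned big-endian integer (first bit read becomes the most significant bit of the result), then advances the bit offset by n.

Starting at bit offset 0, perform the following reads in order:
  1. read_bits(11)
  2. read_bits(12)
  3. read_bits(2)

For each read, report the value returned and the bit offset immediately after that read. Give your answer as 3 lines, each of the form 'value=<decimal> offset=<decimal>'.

Read 1: bits[0:11] width=11 -> value=58 (bin 00000111010); offset now 11 = byte 1 bit 3; 29 bits remain
Read 2: bits[11:23] width=12 -> value=405 (bin 000110010101); offset now 23 = byte 2 bit 7; 17 bits remain
Read 3: bits[23:25] width=2 -> value=1 (bin 01); offset now 25 = byte 3 bit 1; 15 bits remain

Answer: value=58 offset=11
value=405 offset=23
value=1 offset=25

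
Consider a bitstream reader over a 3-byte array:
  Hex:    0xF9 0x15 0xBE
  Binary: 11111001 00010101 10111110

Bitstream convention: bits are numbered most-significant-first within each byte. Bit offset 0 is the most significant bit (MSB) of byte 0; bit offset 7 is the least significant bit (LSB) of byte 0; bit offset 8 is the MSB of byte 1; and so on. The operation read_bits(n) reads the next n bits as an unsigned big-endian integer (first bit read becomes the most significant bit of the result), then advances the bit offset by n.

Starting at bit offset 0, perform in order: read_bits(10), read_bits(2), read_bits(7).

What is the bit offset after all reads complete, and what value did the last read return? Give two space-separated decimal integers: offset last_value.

Answer: 19 45

Derivation:
Read 1: bits[0:10] width=10 -> value=996 (bin 1111100100); offset now 10 = byte 1 bit 2; 14 bits remain
Read 2: bits[10:12] width=2 -> value=1 (bin 01); offset now 12 = byte 1 bit 4; 12 bits remain
Read 3: bits[12:19] width=7 -> value=45 (bin 0101101); offset now 19 = byte 2 bit 3; 5 bits remain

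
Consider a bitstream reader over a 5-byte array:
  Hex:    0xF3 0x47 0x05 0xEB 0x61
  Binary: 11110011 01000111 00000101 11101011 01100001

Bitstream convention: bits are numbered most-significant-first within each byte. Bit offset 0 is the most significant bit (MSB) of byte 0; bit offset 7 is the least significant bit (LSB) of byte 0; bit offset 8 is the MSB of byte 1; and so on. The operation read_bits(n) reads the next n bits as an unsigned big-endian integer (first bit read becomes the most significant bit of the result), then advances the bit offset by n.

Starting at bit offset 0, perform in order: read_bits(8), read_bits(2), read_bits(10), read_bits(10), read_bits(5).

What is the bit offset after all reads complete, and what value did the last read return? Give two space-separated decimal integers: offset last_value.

Answer: 35 27

Derivation:
Read 1: bits[0:8] width=8 -> value=243 (bin 11110011); offset now 8 = byte 1 bit 0; 32 bits remain
Read 2: bits[8:10] width=2 -> value=1 (bin 01); offset now 10 = byte 1 bit 2; 30 bits remain
Read 3: bits[10:20] width=10 -> value=112 (bin 0001110000); offset now 20 = byte 2 bit 4; 20 bits remain
Read 4: bits[20:30] width=10 -> value=378 (bin 0101111010); offset now 30 = byte 3 bit 6; 10 bits remain
Read 5: bits[30:35] width=5 -> value=27 (bin 11011); offset now 35 = byte 4 bit 3; 5 bits remain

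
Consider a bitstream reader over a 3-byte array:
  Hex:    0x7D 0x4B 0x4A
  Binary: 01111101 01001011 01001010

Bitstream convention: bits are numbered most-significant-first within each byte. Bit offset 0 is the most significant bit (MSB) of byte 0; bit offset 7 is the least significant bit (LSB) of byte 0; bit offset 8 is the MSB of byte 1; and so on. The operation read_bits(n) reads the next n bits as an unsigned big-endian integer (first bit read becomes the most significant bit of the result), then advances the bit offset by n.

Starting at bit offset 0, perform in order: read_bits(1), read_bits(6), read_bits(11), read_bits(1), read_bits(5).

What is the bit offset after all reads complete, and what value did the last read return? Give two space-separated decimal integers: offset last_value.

Read 1: bits[0:1] width=1 -> value=0 (bin 0); offset now 1 = byte 0 bit 1; 23 bits remain
Read 2: bits[1:7] width=6 -> value=62 (bin 111110); offset now 7 = byte 0 bit 7; 17 bits remain
Read 3: bits[7:18] width=11 -> value=1325 (bin 10100101101); offset now 18 = byte 2 bit 2; 6 bits remain
Read 4: bits[18:19] width=1 -> value=0 (bin 0); offset now 19 = byte 2 bit 3; 5 bits remain
Read 5: bits[19:24] width=5 -> value=10 (bin 01010); offset now 24 = byte 3 bit 0; 0 bits remain

Answer: 24 10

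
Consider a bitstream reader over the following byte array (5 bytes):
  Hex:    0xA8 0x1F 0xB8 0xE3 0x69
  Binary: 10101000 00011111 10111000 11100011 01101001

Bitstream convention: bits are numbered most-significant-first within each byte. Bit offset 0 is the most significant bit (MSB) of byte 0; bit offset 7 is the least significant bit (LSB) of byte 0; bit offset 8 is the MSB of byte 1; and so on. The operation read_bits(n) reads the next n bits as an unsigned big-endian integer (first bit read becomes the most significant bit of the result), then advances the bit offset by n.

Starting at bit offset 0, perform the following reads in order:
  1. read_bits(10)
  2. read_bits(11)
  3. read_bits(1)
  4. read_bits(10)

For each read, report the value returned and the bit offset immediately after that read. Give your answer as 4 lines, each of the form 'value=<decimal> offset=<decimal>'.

Read 1: bits[0:10] width=10 -> value=672 (bin 1010100000); offset now 10 = byte 1 bit 2; 30 bits remain
Read 2: bits[10:21] width=11 -> value=1015 (bin 01111110111); offset now 21 = byte 2 bit 5; 19 bits remain
Read 3: bits[21:22] width=1 -> value=0 (bin 0); offset now 22 = byte 2 bit 6; 18 bits remain
Read 4: bits[22:32] width=10 -> value=227 (bin 0011100011); offset now 32 = byte 4 bit 0; 8 bits remain

Answer: value=672 offset=10
value=1015 offset=21
value=0 offset=22
value=227 offset=32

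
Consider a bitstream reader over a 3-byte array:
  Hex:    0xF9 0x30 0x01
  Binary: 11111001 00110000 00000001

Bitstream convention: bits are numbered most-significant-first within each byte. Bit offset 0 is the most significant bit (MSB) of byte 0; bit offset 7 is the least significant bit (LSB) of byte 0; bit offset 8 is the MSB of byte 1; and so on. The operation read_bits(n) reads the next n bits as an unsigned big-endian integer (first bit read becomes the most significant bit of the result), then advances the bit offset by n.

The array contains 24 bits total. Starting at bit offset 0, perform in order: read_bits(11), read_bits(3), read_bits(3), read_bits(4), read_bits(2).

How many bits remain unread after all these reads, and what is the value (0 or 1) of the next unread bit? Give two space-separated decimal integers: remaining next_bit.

Read 1: bits[0:11] width=11 -> value=1993 (bin 11111001001); offset now 11 = byte 1 bit 3; 13 bits remain
Read 2: bits[11:14] width=3 -> value=4 (bin 100); offset now 14 = byte 1 bit 6; 10 bits remain
Read 3: bits[14:17] width=3 -> value=0 (bin 000); offset now 17 = byte 2 bit 1; 7 bits remain
Read 4: bits[17:21] width=4 -> value=0 (bin 0000); offset now 21 = byte 2 bit 5; 3 bits remain
Read 5: bits[21:23] width=2 -> value=0 (bin 00); offset now 23 = byte 2 bit 7; 1 bits remain

Answer: 1 1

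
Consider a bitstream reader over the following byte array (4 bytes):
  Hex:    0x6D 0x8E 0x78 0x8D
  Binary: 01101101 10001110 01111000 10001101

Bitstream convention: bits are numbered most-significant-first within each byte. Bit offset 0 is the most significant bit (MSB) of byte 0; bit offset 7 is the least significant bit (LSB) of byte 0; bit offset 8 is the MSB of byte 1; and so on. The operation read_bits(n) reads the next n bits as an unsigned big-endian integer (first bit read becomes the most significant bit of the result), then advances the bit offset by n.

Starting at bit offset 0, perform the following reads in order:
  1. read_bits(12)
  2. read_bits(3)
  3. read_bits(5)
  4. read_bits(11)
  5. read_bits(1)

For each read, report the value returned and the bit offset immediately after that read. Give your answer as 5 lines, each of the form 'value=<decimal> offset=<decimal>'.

Answer: value=1752 offset=12
value=7 offset=15
value=7 offset=20
value=1094 offset=31
value=1 offset=32

Derivation:
Read 1: bits[0:12] width=12 -> value=1752 (bin 011011011000); offset now 12 = byte 1 bit 4; 20 bits remain
Read 2: bits[12:15] width=3 -> value=7 (bin 111); offset now 15 = byte 1 bit 7; 17 bits remain
Read 3: bits[15:20] width=5 -> value=7 (bin 00111); offset now 20 = byte 2 bit 4; 12 bits remain
Read 4: bits[20:31] width=11 -> value=1094 (bin 10001000110); offset now 31 = byte 3 bit 7; 1 bits remain
Read 5: bits[31:32] width=1 -> value=1 (bin 1); offset now 32 = byte 4 bit 0; 0 bits remain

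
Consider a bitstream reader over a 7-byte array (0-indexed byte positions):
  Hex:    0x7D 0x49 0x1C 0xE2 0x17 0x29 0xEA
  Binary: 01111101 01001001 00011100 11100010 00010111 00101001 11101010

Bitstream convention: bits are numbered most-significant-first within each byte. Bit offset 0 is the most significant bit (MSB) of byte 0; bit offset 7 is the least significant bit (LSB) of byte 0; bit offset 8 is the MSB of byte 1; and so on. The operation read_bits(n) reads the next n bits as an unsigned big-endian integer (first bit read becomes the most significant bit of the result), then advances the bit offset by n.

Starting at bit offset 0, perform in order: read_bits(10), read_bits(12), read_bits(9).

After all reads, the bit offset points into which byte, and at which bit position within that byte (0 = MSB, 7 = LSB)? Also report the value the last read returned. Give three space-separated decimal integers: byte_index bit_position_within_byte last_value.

Read 1: bits[0:10] width=10 -> value=501 (bin 0111110101); offset now 10 = byte 1 bit 2; 46 bits remain
Read 2: bits[10:22] width=12 -> value=583 (bin 001001000111); offset now 22 = byte 2 bit 6; 34 bits remain
Read 3: bits[22:31] width=9 -> value=113 (bin 001110001); offset now 31 = byte 3 bit 7; 25 bits remain

Answer: 3 7 113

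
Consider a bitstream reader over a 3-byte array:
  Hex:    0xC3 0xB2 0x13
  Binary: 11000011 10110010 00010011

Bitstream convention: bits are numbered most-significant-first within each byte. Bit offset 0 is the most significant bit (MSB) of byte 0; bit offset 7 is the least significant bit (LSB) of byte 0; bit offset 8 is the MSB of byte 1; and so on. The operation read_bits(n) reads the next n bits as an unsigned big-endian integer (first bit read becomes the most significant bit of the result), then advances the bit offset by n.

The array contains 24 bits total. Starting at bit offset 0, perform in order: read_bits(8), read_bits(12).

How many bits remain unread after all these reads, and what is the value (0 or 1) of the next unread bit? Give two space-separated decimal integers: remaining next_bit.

Answer: 4 0

Derivation:
Read 1: bits[0:8] width=8 -> value=195 (bin 11000011); offset now 8 = byte 1 bit 0; 16 bits remain
Read 2: bits[8:20] width=12 -> value=2849 (bin 101100100001); offset now 20 = byte 2 bit 4; 4 bits remain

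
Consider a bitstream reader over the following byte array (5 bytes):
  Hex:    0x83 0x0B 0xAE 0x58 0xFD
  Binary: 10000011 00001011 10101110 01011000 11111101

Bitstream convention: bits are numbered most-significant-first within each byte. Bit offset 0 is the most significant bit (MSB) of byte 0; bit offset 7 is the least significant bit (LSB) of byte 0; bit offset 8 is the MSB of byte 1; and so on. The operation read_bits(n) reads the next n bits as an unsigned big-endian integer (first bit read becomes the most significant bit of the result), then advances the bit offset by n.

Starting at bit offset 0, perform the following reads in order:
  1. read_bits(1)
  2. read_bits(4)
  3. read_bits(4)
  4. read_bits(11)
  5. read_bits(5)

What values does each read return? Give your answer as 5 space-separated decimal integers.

Read 1: bits[0:1] width=1 -> value=1 (bin 1); offset now 1 = byte 0 bit 1; 39 bits remain
Read 2: bits[1:5] width=4 -> value=0 (bin 0000); offset now 5 = byte 0 bit 5; 35 bits remain
Read 3: bits[5:9] width=4 -> value=6 (bin 0110); offset now 9 = byte 1 bit 1; 31 bits remain
Read 4: bits[9:20] width=11 -> value=186 (bin 00010111010); offset now 20 = byte 2 bit 4; 20 bits remain
Read 5: bits[20:25] width=5 -> value=28 (bin 11100); offset now 25 = byte 3 bit 1; 15 bits remain

Answer: 1 0 6 186 28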